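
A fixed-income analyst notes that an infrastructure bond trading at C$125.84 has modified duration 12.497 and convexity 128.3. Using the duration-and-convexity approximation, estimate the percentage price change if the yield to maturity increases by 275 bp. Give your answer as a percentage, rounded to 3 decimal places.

-29.515%

Duration effect: -D_mod·Δy = -12.497 × (+0.0275) = -0.3436675
Convexity effect: ½·C·(Δy)² = 0.5 × 128.3 × (0.0275)² = +0.0485134375
ΔP/P ≈ -0.3436675 + 0.0485134375 = -0.2951540625
= -29.51540625%.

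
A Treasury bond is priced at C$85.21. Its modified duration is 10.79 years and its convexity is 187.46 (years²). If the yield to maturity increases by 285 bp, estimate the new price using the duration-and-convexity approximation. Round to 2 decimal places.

Duration effect: -D_mod·Δy = -10.79 × (+0.0285) = -0.307515
Convexity effect: ½·C·(Δy)² = 0.5 × 187.46 × (0.0285)² = +0.0761321925
ΔP/P ≈ -0.307515 + 0.0761321925 = -0.2313828075
New price ≈ 85.21 × (1 - 0.2313828075) = 65.493870972925.

C$65.49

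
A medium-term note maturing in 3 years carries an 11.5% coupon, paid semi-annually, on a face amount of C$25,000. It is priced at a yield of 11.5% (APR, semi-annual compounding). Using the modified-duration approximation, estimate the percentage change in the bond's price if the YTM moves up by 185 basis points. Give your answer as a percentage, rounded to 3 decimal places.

-4.584%

Periodic yield y = 0.0575. Modified duration first:
  t   CF        PV=CF/(1+0.0575)^t    t·PV
  1     1,437.50     1,359.3381     1,359.3381
  2     1,437.50     1,285.4261     2,570.8521
  3     1,437.50     1,215.5329     3,646.5988
  4     1,437.50     1,149.4401     4,597.7605
  5     1,437.50     1,086.9410     5,434.7050
  6    26,437.50    18,903.3218   113,419.9310
  Σ                 25,000.0000   131,029.1854
P = 25,000.0000; D_Mac = 5.24117 half-year periods = 2.62058 yrs; D_mod = 2.62058/(1+0.0575) = 2.47809 yrs.
ΔP/P ≈ -D_mod · Δy = -2.47809 × (+0.0185) = -0.045845 = -4.5845%.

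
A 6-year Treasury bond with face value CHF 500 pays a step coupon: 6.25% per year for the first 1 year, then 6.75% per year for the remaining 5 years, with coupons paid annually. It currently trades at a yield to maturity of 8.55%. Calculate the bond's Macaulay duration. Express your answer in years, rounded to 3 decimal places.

5.105 years

Periodic yield y = 0.0855. Discount each cash flow and weight by its year:
  t   CF        PV=CF/(1+0.0855)^t    t·PV
  1        31.25        28.7886        28.7886
  2        33.75        28.6427        57.2854
  3        33.75        26.3867        79.1600
  4        33.75        24.3083        97.2332
  5        33.75        22.3936       111.9682
  6       533.75       326.2563     1,957.5379
  Σ                    456.7762     2,331.9732
Price P = Σ PV = 456.7762.
Macaulay duration = Σ(t·PV) / P = 2,331.9732 / 456.7762 = 5.10529 years.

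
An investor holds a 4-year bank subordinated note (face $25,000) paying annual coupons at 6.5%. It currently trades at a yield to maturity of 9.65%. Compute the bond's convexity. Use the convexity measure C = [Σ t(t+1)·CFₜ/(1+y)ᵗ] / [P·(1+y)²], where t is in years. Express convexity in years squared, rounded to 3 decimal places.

With y = 0.0965:
  t   CF        PV=CF/(1+0.0965)^t    t·PV        t(t+1)·PV
  1     1,625.00     1,481.9881     1,481.9881       2,963.9763
  2     1,625.00     1,351.5624     2,703.1247       8,109.3742
  3     1,625.00     1,232.6150     3,697.8451      14,791.3803
  4    26,625.00    18,418.5345    73,674.1381     368,370.6904
  Σ                 22,484.7001    81,557.0961     394,235.4213
P = 22,484.7001.
Convexity = Σ t(t+1)·PV / [P·(1+y)²] = 394,235.4213 / (22,484.7001 × 1.202312) = 14.58315.

14.583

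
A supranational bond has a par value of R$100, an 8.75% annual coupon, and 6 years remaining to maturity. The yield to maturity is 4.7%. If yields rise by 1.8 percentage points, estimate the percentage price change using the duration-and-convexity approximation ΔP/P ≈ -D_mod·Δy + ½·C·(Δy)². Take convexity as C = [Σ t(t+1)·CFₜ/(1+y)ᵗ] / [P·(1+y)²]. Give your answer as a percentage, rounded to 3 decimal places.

-8.147%

With y = 0.047:
  t   CF        PV=CF/(1+0.047)^t    t·PV        t(t+1)·PV
  1         8.75         8.3572         8.3572          16.7144
  2         8.75         7.9821        15.9641          47.8923
  3         8.75         7.6237        22.8712          91.4849
  4         8.75         7.2815        29.1260         145.6302
  5         8.75         6.9546        34.7732         208.6392
  6       108.75        82.5561       495.3366       3,467.3563
  Σ                    120.7553       606.4284       3,977.7172
P = 120.7553; D_Mac = 5.02196 yrs; D_mod = 4.79653 yrs; C = 30.04931.
Duration effect: -4.79653 × (+0.018) = -0.086337
Convexity effect: 0.5 × 30.04931 × (0.018)² = +0.0048680
ΔP/P ≈ -0.086337 + 0.0048680 = -0.081469 = -8.1469%.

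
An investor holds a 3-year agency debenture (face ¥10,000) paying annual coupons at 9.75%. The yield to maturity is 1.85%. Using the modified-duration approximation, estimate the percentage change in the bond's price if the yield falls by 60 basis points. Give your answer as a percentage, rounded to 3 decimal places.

+1.630%

Periodic yield y = 0.0185. Modified duration first:
  t   CF        PV=CF/(1+0.0185)^t    t·PV
  1       975.00       957.2901       957.2901
  2       975.00       939.9019     1,879.8039
  3    10,975.00    10,387.7486    31,163.2457
  Σ                 12,284.9406    34,000.3397
P = 12,284.9406; D_Mac = 2.76764 yrs; D_mod = 2.76764/(1+0.0185) = 2.71737 yrs.
ΔP/P ≈ -D_mod · Δy = -2.71737 × (-0.006) = +0.016304 = +1.6304%.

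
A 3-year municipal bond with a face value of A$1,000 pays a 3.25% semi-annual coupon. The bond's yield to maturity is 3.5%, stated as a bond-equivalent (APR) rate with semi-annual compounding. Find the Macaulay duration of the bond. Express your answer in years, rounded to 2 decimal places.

2.88 years

Periodic yield y = 0.0175. Discount each cash flow and weight by its period:
  t   CF        PV=CF/(1+0.0175)^t    t·PV
  1        16.25        15.9705        15.9705
  2        16.25        15.6958        31.3917
  3        16.25        15.4259        46.2777
  4        16.25        15.1606        60.6423
  5        16.25        14.8998        74.4991
  6     1,016.25       915.7861     5,494.7166
  Σ                    992.9388     5,723.4979
Price P = Σ PV = 992.9388.
Macaulay duration = Σ(t·PV) / P = 5,723.4979 / 992.9388 = 5.76420 half-year periods.
In years: 5.76420 / 2 = 2.88210 years.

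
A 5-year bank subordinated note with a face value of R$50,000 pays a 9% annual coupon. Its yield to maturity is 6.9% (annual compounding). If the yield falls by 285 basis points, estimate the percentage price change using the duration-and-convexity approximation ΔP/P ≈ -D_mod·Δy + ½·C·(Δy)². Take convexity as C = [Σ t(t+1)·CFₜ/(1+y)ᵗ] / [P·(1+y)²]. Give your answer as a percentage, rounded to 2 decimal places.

With y = 0.069:
  t   CF        PV=CF/(1+0.069)^t    t·PV        t(t+1)·PV
  1     4,500.00     4,209.5416     4,209.5416       8,419.0833
  2     4,500.00     3,937.8313     7,875.6625      23,626.9876
  3     4,500.00     3,683.6588    11,050.9764      44,203.9057
  4     4,500.00     3,445.8922    13,783.5690      68,917.8449
  5    54,500.00    39,039.8352   195,199.1762   1,171,195.0574
  Σ                 54,316.7592   232,118.9258   1,316,362.8790
P = 54,316.7592; D_Mac = 4.27343 yrs; D_mod = 3.99760 yrs; C = 21.20735.
Duration effect: -3.99760 × (-0.0285) = +0.113932
Convexity effect: 0.5 × 21.20735 × (-0.0285)² = +0.0086128
ΔP/P ≈ +0.113932 + 0.0086128 = +0.122544 = +12.2544%.

+12.25%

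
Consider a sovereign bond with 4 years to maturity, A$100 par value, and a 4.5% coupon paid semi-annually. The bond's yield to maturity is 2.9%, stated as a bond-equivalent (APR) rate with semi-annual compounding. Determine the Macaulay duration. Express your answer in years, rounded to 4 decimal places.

3.7153 years

Periodic yield y = 0.0145. Discount each cash flow and weight by its period:
  t   CF        PV=CF/(1+0.0145)^t    t·PV
  1         2.25         2.2178         2.2178
  2         2.25         2.1861         4.3723
  3         2.25         2.1549         6.4647
  4         2.25         2.1241         8.4964
  5         2.25         2.0937        10.4687
  6         2.25         2.0638        12.3829
  7         2.25         2.0343        14.2402
  8       102.25        91.1270       729.0157
  Σ                    106.0018       787.6587
Price P = Σ PV = 106.0018.
Macaulay duration = Σ(t·PV) / P = 787.6587 / 106.0018 = 7.43062 half-year periods.
In years: 7.43062 / 2 = 3.71531 years.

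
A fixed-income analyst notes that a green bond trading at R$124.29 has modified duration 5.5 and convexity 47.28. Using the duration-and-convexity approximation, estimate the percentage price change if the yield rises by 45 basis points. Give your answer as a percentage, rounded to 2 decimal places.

-2.43%

Duration effect: -D_mod·Δy = -5.5 × (+0.0045) = -0.024750
Convexity effect: ½·C·(Δy)² = 0.5 × 47.28 × (0.0045)² = +0.00047871
ΔP/P ≈ -0.024750 + 0.00047871 = -0.02427129
= -2.427129%.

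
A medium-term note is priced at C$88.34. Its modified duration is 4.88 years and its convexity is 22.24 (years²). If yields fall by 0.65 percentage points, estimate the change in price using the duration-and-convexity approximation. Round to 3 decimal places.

+C$2.844

Duration effect: -D_mod·Δy = -4.88 × (-0.0065) = +0.031720
Convexity effect: ½·C·(Δy)² = 0.5 × 22.24 × (-0.0065)² = +0.00046982
ΔP/P ≈ +0.031720 + 0.00046982 = +0.03218982
ΔP ≈ 88.34 × (+0.03218982) = +2.8436486988.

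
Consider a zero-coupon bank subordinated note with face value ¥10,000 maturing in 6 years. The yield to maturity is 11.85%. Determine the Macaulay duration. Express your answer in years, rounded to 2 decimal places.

A zero-coupon bond has a single cash flow at maturity, so its Macaulay duration equals its maturity: 6 years.

6.00 years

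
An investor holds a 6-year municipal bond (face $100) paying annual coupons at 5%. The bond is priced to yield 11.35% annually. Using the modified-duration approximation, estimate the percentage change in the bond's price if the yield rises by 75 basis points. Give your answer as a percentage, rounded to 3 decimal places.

-3.501%

Periodic yield y = 0.1135. Modified duration first:
  t   CF        PV=CF/(1+0.1135)^t    t·PV
  1         5.00         4.4903         4.4903
  2         5.00         4.0326         8.0653
  3         5.00         3.6216        10.8648
  4         5.00         3.2524        13.0098
  5         5.00         2.9209        14.6046
  6       105.00        55.0869       330.5211
  Σ                     73.4048       381.5559
P = 73.4048; D_Mac = 5.19797 yrs; D_mod = 5.19797/(1+0.1135) = 4.66814 yrs.
ΔP/P ≈ -D_mod · Δy = -4.66814 × (+0.0075) = -0.035011 = -3.5011%.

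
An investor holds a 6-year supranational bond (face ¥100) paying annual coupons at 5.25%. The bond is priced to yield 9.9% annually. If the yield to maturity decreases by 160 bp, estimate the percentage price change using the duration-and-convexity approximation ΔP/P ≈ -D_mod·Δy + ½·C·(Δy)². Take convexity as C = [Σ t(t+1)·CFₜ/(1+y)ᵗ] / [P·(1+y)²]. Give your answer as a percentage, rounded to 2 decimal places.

+7.94%

With y = 0.099:
  t   CF        PV=CF/(1+0.099)^t    t·PV        t(t+1)·PV
  1         5.25         4.7771         4.7771           9.5541
  2         5.25         4.3467         8.6935          26.0805
  3         5.25         3.9552        11.8655          47.4622
  4         5.25         3.5989        14.3956          71.9778
  5         5.25         3.2747        16.3735          98.2408
  6       105.25        59.7360       358.4158       2,508.9109
  Σ                     79.6886       414.5210       2,762.2263
P = 79.6886; D_Mac = 5.20176 yrs; D_mod = 4.73318 yrs; C = 28.69908.
Duration effect: -4.73318 × (-0.016) = +0.075731
Convexity effect: 0.5 × 28.69908 × (-0.016)² = +0.0036735
ΔP/P ≈ +0.075731 + 0.0036735 = +0.079404 = +7.9404%.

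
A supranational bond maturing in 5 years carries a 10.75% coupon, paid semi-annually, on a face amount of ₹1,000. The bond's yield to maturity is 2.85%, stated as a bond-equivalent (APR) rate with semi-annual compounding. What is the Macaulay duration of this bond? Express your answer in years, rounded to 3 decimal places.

Periodic yield y = 0.01425. Discount each cash flow and weight by its period:
  t   CF        PV=CF/(1+0.01425)^t    t·PV
  1        53.75        52.9948        52.9948
  2        53.75        52.2503       104.5005
  3        53.75        51.5162       154.5485
  4        53.75        50.7924       203.1694
  5        53.75        50.0787       250.3937
  6        53.75        49.3751       296.2509
  7        53.75        48.6814       340.7700
  8        53.75        47.9975       383.9798
  9        53.75        47.3231       425.9080
  10    1,053.75       914.7184     9,147.1842
  Σ                  1,365.7279    11,359.6998
Price P = Σ PV = 1,365.7279.
Macaulay duration = Σ(t·PV) / P = 11,359.6998 / 1,365.7279 = 8.31769 half-year periods.
In years: 8.31769 / 2 = 4.15884 years.

4.159 years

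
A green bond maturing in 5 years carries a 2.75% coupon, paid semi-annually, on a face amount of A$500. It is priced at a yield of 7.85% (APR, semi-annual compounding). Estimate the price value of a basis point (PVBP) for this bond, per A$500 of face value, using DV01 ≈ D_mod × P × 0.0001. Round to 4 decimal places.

A$0.1776

Periodic yield y = 0.03925.
  t   CF        PV=CF/(1+0.03925)^t    t·PV
  1        6.875         6.6153         6.6153
  2        6.875         6.3655        12.7310
  3        6.875         6.1251        18.3753
  4        6.875         5.8938        23.5750
  5        6.875         5.6712        28.3558
  6        6.875         5.4570        32.7419
  7        6.875         5.2509        36.7562
  8        6.875         5.0526        40.4206
  9        6.875         4.8617        43.7557
  10     506.875       344.9058     3,449.0583
  Σ                    396.1989     3,692.3852
P = 396.1989; D_Mac = 9.31952 half-year periods = 4.65976 yrs; D_mod = 4.48377 yrs.
DV01 ≈ 4.48377 × 396.1989 × 0.0001 = 0.177647.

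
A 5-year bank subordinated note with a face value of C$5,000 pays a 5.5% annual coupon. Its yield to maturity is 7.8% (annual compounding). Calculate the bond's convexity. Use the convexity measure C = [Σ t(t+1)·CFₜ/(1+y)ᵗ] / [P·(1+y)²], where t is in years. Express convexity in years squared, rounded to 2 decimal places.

22.25

With y = 0.078:
  t   CF        PV=CF/(1+0.078)^t    t·PV        t(t+1)·PV
  1       275.00       255.1020       255.1020         510.2041
  2       275.00       236.6438       473.2876       1,419.8629
  3       275.00       219.5212       658.5635       2,634.2541
  4       275.00       203.6375       814.5498       4,072.7490
  5     5,275.00     3,623.5033    18,117.5164     108,705.0986
  Σ                  4,538.4078    20,319.0194     117,342.1687
P = 4,538.4078.
Convexity = Σ t(t+1)·PV / [P·(1+y)²] = 117,342.1687 / (4,538.4078 × 1.162084) = 22.24913.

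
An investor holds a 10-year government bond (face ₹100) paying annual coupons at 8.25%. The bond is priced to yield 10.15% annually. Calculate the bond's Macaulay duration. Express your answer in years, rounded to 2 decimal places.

Periodic yield y = 0.1015. Discount each cash flow and weight by its year:
  t   CF        PV=CF/(1+0.1015)^t    t·PV
  1         8.25         7.4898         7.4898
  2         8.25         6.7996        13.5992
  3         8.25         6.1731        18.5192
  4         8.25         5.6042        22.4169
  5         8.25         5.0878        25.4391
  6         8.25         4.6190        27.7139
  7         8.25         4.1934        29.3535
  8         8.25         3.8070        30.4557
  9         8.25         3.4562        31.1054
  10      108.25        41.1702       411.7019
  Σ                     88.4002       617.7947
Price P = Σ PV = 88.4002.
Macaulay duration = Σ(t·PV) / P = 617.7947 / 88.4002 = 6.98861 years.

6.99 years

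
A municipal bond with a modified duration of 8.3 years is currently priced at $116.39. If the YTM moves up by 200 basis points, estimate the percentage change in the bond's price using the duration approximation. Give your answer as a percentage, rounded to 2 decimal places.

-16.60%

Duration approximation: ΔP/P ≈ -D_mod · Δy = -8.3 × (+0.02) = -0.166000.
As a percentage: -16.6000%.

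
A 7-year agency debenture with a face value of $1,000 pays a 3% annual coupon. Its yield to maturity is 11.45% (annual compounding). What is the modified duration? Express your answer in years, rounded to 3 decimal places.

5.575 years

Periodic yield y = 0.1145. First find Macaulay duration:
  t   CF        PV=CF/(1+0.1145)^t    t·PV
  1        30.00        26.9179        26.9179
  2        30.00        24.1524        48.3049
  3        30.00        21.6711        65.0133
  4        30.00        19.4447        77.7787
  5        30.00        17.4470        87.2350
  6        30.00        15.6546        93.9273
  7     1,030.00       482.2550     3,375.7848
  Σ                    607.5427     3,774.9620
P = 607.5427; Macaulay duration = 3,774.9620 / 607.5427 = 6.21349 years.
Modified duration = D_Mac / (1 + y) = 6.21349 / 1.1145 = 5.57514 years.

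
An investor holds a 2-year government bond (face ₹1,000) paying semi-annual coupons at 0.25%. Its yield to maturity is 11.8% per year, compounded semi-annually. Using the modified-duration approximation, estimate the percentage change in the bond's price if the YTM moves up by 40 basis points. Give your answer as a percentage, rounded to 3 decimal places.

-0.754%

Periodic yield y = 0.059. Modified duration first:
  t   CF        PV=CF/(1+0.059)^t    t·PV
  1         1.25         1.1804         1.1804
  2         1.25         1.1146         2.2292
  3         1.25         1.0525         3.1575
  4     1,001.25       796.0836     3,184.3345
  Σ                    799.4311     3,190.9015
P = 799.4311; D_Mac = 3.99147 half-year periods = 1.99573 yrs; D_mod = 1.99573/(1+0.059) = 1.88454 yrs.
ΔP/P ≈ -D_mod · Δy = -1.88454 × (+0.004) = -0.007538 = -0.7538%.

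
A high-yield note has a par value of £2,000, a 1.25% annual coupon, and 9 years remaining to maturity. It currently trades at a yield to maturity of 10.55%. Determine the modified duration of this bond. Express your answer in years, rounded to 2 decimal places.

7.52 years

Periodic yield y = 0.1055. First find Macaulay duration:
  t   CF        PV=CF/(1+0.1055)^t    t·PV
  1        25.00        22.6142        22.6142
  2        25.00        20.4561        40.9122
  3        25.00        18.5039        55.5118
  4        25.00        16.7381        66.9522
  5        25.00        15.1407        75.7036
  6        25.00        13.6958        82.1748
  7        25.00        12.3888        86.7215
  8        25.00        11.2065        89.6520
  9     2,025.00       821.1005     7,389.9043
  Σ                    951.8445     7,910.1466
P = 951.8445; Macaulay duration = 7,910.1466 / 951.8445 = 8.31033 years.
Modified duration = D_Mac / (1 + y) = 8.31033 / 1.1055 = 7.51726 years.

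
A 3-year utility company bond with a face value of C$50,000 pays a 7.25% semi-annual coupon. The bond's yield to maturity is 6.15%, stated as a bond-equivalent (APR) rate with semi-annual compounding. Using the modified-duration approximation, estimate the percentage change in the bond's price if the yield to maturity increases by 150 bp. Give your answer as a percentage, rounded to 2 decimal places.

Periodic yield y = 0.03075. Modified duration first:
  t   CF        PV=CF/(1+0.03075)^t    t·PV
  1     1,812.50     1,758.4283     1,758.4283
  2     1,812.50     1,705.9698     3,411.9395
  3     1,812.50     1,655.0762     4,965.2285
  4     1,812.50     1,605.7009     6,422.8035
  5     1,812.50     1,557.7986     7,788.9928
  6    51,812.50    43,203.0579   259,218.3473
  Σ                 51,486.0316   283,565.7400
P = 51,486.0316; D_Mac = 5.50762 half-year periods = 2.75381 yrs; D_mod = 2.75381/(1+0.03075) = 2.67166 yrs.
ΔP/P ≈ -D_mod · Δy = -2.67166 × (+0.015) = -0.040075 = -4.0075%.

-4.01%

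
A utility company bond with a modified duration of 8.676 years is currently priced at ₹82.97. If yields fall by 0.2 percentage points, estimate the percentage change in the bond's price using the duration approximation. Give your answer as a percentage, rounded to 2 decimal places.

+1.74%

Duration approximation: ΔP/P ≈ -D_mod · Δy = -8.676 × (-0.002) = +0.017352.
As a percentage: +1.7352%.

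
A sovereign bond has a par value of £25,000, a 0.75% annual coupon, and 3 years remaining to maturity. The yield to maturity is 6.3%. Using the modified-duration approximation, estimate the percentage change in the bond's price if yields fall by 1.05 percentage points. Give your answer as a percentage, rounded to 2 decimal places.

+2.94%

Periodic yield y = 0.063. Modified duration first:
  t   CF        PV=CF/(1+0.063)^t    t·PV
  1       187.50       176.3876       176.3876
  2       187.50       165.9338       331.8675
  3    25,187.50    20,969.3645    62,908.0936
  Σ                 21,311.6859    63,416.3487
P = 21,311.6859; D_Mac = 2.97566 yrs; D_mod = 2.97566/(1+0.063) = 2.79930 yrs.
ΔP/P ≈ -D_mod · Δy = -2.79930 × (-0.0105) = +0.029393 = +2.9393%.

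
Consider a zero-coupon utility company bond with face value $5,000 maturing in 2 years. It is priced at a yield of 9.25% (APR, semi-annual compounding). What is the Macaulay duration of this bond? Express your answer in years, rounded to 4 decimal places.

2.0000 years

A zero-coupon bond has a single cash flow at maturity, so its Macaulay duration equals its maturity: 2 years.
(Equivalently: 4 semi-annual periods ÷ 2 = 2 years.)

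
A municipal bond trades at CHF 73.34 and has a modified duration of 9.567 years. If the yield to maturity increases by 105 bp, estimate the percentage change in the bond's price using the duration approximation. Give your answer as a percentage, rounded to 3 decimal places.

-10.045%

Duration approximation: ΔP/P ≈ -D_mod · Δy = -9.567 × (+0.0105) = -0.1004535.
As a percentage: -10.04535%.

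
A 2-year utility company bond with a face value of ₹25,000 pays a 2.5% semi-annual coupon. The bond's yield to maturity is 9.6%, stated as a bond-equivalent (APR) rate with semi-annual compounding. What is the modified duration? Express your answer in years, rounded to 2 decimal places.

1.87 years

Periodic yield y = 0.048. First find Macaulay duration:
  t   CF        PV=CF/(1+0.048)^t    t·PV
  1       312.50       298.1870       298.1870
  2       312.50       284.5296       569.0592
  3       312.50       271.4977       814.4931
  4    25,312.50    20,984.0789    83,936.3155
  Σ                 21,838.2932    85,618.0549
P = 21,838.2932; Macaulay duration = 85,618.0549 / 21,838.2932 = 3.92055 half-year periods = 1.96027 years.
Modified duration = D_Mac / (1 + y) = 1.96027 / 1.048 = 1.87049 years.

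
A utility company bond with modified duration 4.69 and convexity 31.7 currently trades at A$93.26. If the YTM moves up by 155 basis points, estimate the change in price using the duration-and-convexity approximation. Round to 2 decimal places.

Duration effect: -D_mod·Δy = -4.69 × (+0.0155) = -0.072695
Convexity effect: ½·C·(Δy)² = 0.5 × 31.7 × (0.0155)² = +0.0038079625
ΔP/P ≈ -0.072695 + 0.0038079625 = -0.0688870375
ΔP ≈ 93.26 × (-0.0688870375) = -6.42440511725.

-A$6.42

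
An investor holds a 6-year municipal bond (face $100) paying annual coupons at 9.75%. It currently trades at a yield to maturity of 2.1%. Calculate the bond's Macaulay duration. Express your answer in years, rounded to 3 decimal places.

5.023 years

Periodic yield y = 0.021. Discount each cash flow and weight by its year:
  t   CF        PV=CF/(1+0.021)^t    t·PV
  1         9.75         9.5495         9.5495
  2         9.75         9.3530        18.7061
  3         9.75         9.1607        27.4820
  4         9.75         8.9723        35.8890
  5         9.75         8.7877        43.9386
  6       109.75        96.8836       581.3013
  Σ                    142.7067       716.8665
Price P = Σ PV = 142.7067.
Macaulay duration = Σ(t·PV) / P = 716.8665 / 142.7067 = 5.02336 years.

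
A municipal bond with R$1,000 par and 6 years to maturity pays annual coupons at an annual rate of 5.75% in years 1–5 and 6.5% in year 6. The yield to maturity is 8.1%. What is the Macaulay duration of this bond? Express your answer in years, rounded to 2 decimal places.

5.19 years

Periodic yield y = 0.081. Discount each cash flow and weight by its year:
  t   CF        PV=CF/(1+0.081)^t    t·PV
  1        57.50        53.1915        53.1915
  2        57.50        49.2058        98.4116
  3        57.50        45.5188       136.5564
  4        57.50        42.1080       168.4322
  5        57.50        38.9529       194.7643
  6     1,065.00       667.4142     4,004.4852
  Σ                    896.3912     4,655.8412
Price P = Σ PV = 896.3912.
Macaulay duration = Σ(t·PV) / P = 4,655.8412 / 896.3912 = 5.19398 years.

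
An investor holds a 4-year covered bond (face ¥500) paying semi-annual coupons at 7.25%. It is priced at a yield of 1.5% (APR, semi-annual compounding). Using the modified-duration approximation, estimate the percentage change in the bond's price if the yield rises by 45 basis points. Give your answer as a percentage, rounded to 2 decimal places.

-1.61%

Periodic yield y = 0.0075. Modified duration first:
  t   CF        PV=CF/(1+0.0075)^t    t·PV
  1       18.125        17.9901        17.9901
  2       18.125        17.8562        35.7123
  3       18.125        17.7232        53.1697
  4       18.125        17.5913        70.3652
  5       18.125        17.4603        87.3017
  6       18.125        17.3304       103.9822
  7       18.125        17.2014       120.4095
  8      518.125       488.0610     3,904.4880
  Σ                    611.2138     4,393.4187
P = 611.2138; D_Mac = 7.18802 half-year periods = 3.59401 yrs; D_mod = 3.59401/(1+0.0075) = 3.56726 yrs.
ΔP/P ≈ -D_mod · Δy = -3.56726 × (+0.0045) = -0.016053 = -1.6053%.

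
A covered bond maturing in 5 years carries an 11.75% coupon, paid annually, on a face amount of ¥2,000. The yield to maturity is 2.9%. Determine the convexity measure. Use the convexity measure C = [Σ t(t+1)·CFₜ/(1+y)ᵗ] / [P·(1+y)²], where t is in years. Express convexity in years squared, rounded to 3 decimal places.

With y = 0.029:
  t   CF        PV=CF/(1+0.029)^t    t·PV        t(t+1)·PV
  1       235.00       228.3771       228.3771         456.7541
  2       235.00       221.9408       443.8816       1,331.6447
  3       235.00       215.6859       647.0577       2,588.2307
  4       235.00       209.6073       838.4291       4,192.1456
  5     2,235.00     1,937.3168     9,686.5842      58,119.5052
  Σ                  2,812.9279    11,844.3296      66,688.2803
P = 2,812.9279.
Convexity = Σ t(t+1)·PV / [P·(1+y)²] = 66,688.2803 / (2,812.9279 × 1.058841) = 22.39031.

22.390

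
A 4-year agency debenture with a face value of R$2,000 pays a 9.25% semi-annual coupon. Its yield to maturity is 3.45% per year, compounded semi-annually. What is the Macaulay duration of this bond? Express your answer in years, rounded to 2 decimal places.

Periodic yield y = 0.01725. Discount each cash flow and weight by its period:
  t   CF        PV=CF/(1+0.01725)^t    t·PV
  1        92.50        90.9314        90.9314
  2        92.50        89.3895       178.7789
  3        92.50        87.8736       263.6209
  4        92.50        86.3835       345.5341
  5        92.50        84.9187       424.5934
  6        92.50        83.4787       500.8720
  7        92.50        82.0631       574.4416
  8     2,092.50     1,824.9202    14,599.3616
  Σ                  2,429.9587    16,978.1341
Price P = Σ PV = 2,429.9587.
Macaulay duration = Σ(t·PV) / P = 16,978.1341 / 2,429.9587 = 6.98701 half-year periods.
In years: 6.98701 / 2 = 3.49350 years.

3.49 years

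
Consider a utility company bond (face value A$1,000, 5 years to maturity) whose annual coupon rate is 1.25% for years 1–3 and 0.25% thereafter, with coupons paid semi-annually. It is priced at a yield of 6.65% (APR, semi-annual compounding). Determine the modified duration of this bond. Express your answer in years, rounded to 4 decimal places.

4.6944 years

Periodic yield y = 0.03325. First find Macaulay duration:
  t   CF        PV=CF/(1+0.03325)^t    t·PV
  1         6.25         6.0489         6.0489
  2         6.25         5.8542        11.7084
  3         6.25         5.6658        16.9975
  4         6.25         5.4835        21.9340
  5         6.25         5.3070        26.5352
  6         6.25         5.1363        30.8176
  7         1.25         0.9942         6.9594
  8         1.25         0.9622         7.6976
  9         1.25         0.9312         8.3812
  10    1,001.25       721.9189     7,219.1886
  Σ                    758.3023     7,356.2685
P = 758.3023; Macaulay duration = 7,356.2685 / 758.3023 = 9.70097 half-year periods = 4.85049 years.
Modified duration = D_Mac / (1 + y) = 4.85049 / 1.03325 = 4.69440 years.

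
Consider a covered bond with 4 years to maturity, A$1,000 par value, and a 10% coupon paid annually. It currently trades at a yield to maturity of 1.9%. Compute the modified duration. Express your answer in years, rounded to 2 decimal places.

3.49 years

Periodic yield y = 0.019. First find Macaulay duration:
  t   CF        PV=CF/(1+0.019)^t    t·PV
  1       100.00        98.1354        98.1354
  2       100.00        96.3056       192.6112
  3       100.00        94.5099       283.5298
  4     1,100.00     1,020.2250     4,080.8999
  Σ                  1,309.1759     4,655.1763
P = 1,309.1759; Macaulay duration = 4,655.1763 / 1,309.1759 = 3.55581 years.
Modified duration = D_Mac / (1 + y) = 3.55581 / 1.019 = 3.48951 years.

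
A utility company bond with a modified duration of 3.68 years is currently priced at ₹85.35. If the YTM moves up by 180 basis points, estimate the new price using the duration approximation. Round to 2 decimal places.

Duration approximation: ΔP/P ≈ -D_mod · Δy = -3.68 × (+0.018) = -0.066240.
New price ≈ 85.35 × (1 - 0.066240) = 79.696416.

₹79.70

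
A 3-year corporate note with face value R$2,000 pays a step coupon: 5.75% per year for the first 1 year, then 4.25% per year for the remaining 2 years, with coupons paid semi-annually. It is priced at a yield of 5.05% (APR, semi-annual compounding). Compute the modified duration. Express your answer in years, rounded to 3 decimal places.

2.746 years

Periodic yield y = 0.02525. First find Macaulay duration:
  t   CF        PV=CF/(1+0.02525)^t    t·PV
  1        57.50        56.0839        56.0839
  2        57.50        54.7026       109.4053
  3        42.50        39.4366       118.3098
  4        42.50        38.4654       153.8614
  5        42.50        37.5180       187.5902
  6     2,042.50     1,758.6661    10,551.9967
  Σ                  1,984.8726    11,177.2473
P = 1,984.8726; Macaulay duration = 11,177.2473 / 1,984.8726 = 5.63122 half-year periods = 2.81561 years.
Modified duration = D_Mac / (1 + y) = 2.81561 / 1.02525 = 2.74626 years.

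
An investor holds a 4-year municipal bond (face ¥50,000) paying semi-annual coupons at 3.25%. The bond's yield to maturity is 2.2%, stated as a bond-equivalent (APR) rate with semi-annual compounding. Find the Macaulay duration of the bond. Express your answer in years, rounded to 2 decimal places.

3.79 years

Periodic yield y = 0.011. Discount each cash flow and weight by its period:
  t   CF        PV=CF/(1+0.011)^t    t·PV
  1       812.50       803.6597       803.6597
  2       812.50       794.9157     1,589.8313
  3       812.50       786.2667     2,358.8002
  4       812.50       777.7119     3,110.8476
  5       812.50       769.2502     3,846.2508
  6       812.50       760.8805     4,565.2828
  7       812.50       752.6018     5,268.2129
  8    50,812.50    46,554.4626   372,435.7012
  Σ                 51,999.7492   393,978.5866
Price P = Σ PV = 51,999.7492.
Macaulay duration = Σ(t·PV) / P = 393,978.5866 / 51,999.7492 = 7.57655 half-year periods.
In years: 7.57655 / 2 = 3.78827 years.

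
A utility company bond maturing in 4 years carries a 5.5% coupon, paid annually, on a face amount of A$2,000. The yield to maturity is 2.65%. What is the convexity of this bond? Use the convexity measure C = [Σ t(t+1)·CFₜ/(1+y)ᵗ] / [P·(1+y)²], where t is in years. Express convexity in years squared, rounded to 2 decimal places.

17.18

With y = 0.0265:
  t   CF        PV=CF/(1+0.0265)^t    t·PV        t(t+1)·PV
  1       110.00       107.1603       107.1603         214.3205
  2       110.00       104.3938       208.7876         626.3629
  3       110.00       101.6988       305.0964       1,220.3856
  4     2,110.00     1,900.4071     7,601.6283      38,008.1417
  Σ                  2,213.6600     8,222.6726      40,069.2107
P = 2,213.6600.
Convexity = Σ t(t+1)·PV / [P·(1+y)²] = 40,069.2107 / (2,213.6600 × 1.053702) = 17.17837.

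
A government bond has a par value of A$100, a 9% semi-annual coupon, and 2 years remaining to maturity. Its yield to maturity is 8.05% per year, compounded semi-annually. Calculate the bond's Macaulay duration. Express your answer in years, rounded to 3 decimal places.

1.876 years

Periodic yield y = 0.04025. Discount each cash flow and weight by its period:
  t   CF        PV=CF/(1+0.04025)^t    t·PV
  1         4.50         4.3259         4.3259
  2         4.50         4.1585         8.3170
  3         4.50         3.9976        11.9928
  4       104.50        89.2412       356.9648
  Σ                    101.7232       381.6005
Price P = Σ PV = 101.7232.
Macaulay duration = Σ(t·PV) / P = 381.6005 / 101.7232 = 3.75136 half-year periods.
In years: 3.75136 / 2 = 1.87568 years.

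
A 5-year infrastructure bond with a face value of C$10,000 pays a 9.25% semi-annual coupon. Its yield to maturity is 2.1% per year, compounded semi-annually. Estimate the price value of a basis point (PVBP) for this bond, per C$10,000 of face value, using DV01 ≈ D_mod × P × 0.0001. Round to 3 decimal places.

C$5.628

Periodic yield y = 0.0105.
  t   CF        PV=CF/(1+0.0105)^t    t·PV
  1       462.50       457.6942       457.6942
  2       462.50       452.9384       905.8767
  3       462.50       448.2319     1,344.6958
  4       462.50       443.5744     1,774.2976
  5       462.50       438.9653     2,194.8263
  6       462.50       434.4040     2,606.4241
  7       462.50       429.8902     3,009.2312
  8       462.50       425.4232     3,403.3858
  9       462.50       421.0027     3,789.0243
  10   10,462.50     9,424.8032    94,248.0324
  Σ                 13,376.9275   113,733.4883
P = 13,376.9275; D_Mac = 8.50221 half-year periods = 4.25111 yrs; D_mod = 4.20693 yrs.
DV01 ≈ 4.20693 × 13,376.9275 × 0.0001 = 5.627585.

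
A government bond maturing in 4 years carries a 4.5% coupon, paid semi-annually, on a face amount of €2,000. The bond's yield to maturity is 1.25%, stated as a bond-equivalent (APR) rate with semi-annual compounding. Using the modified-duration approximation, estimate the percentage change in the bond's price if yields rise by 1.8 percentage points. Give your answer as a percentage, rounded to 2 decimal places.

-6.66%

Periodic yield y = 0.00625. Modified duration first:
  t   CF        PV=CF/(1+0.00625)^t    t·PV
  1        45.00        44.7205        44.7205
  2        45.00        44.4427        88.8855
  3        45.00        44.1667       132.5001
  4        45.00        43.8924       175.5694
  5        45.00        43.6197       218.0987
  6        45.00        43.3488       260.0928
  7        45.00        43.0796       301.5569
  8     2,045.00     1,945.5669    15,564.5351
  Σ                  2,252.8373    16,785.9590
P = 2,252.8373; D_Mac = 7.45103 half-year periods = 3.72552 yrs; D_mod = 3.72552/(1+0.00625) = 3.70238 yrs.
ΔP/P ≈ -D_mod · Δy = -3.70238 × (+0.018) = -0.066643 = -6.6643%.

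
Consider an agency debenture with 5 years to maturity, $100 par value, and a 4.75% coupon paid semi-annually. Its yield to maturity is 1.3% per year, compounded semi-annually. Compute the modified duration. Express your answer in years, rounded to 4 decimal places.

4.5232 years

Periodic yield y = 0.0065. First find Macaulay duration:
  t   CF        PV=CF/(1+0.0065)^t    t·PV
  1        2.375         2.3597         2.3597
  2        2.375         2.3444         4.6888
  3        2.375         2.3293         6.9878
  4        2.375         2.3142         9.2570
  5        2.375         2.2993        11.4965
  6        2.375         2.2844        13.7067
  7        2.375         2.2697        15.8879
  8        2.375         2.2550        18.0403
  9        2.375         2.2405        20.1643
  10     102.375        95.9525       959.5246
  Σ                    116.6490     1,062.1135
P = 116.6490; Macaulay duration = 1,062.1135 / 116.6490 = 9.10521 half-year periods = 4.55260 years.
Modified duration = D_Mac / (1 + y) = 4.55260 / 1.0065 = 4.52320 years.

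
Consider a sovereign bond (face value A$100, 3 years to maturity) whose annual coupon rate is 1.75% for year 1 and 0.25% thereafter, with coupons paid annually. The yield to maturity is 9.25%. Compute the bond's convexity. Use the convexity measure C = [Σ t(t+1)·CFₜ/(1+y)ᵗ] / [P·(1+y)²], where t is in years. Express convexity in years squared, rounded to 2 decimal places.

With y = 0.0925:
  t   CF        PV=CF/(1+0.0925)^t    t·PV        t(t+1)·PV
  1         1.75         1.6018         1.6018           3.2037
  2         0.25         0.2095         0.4189           1.2567
  3       100.25        76.8812       230.6435         922.5742
  Σ                     78.6925       232.6643         927.0346
P = 78.6925.
Convexity = Σ t(t+1)·PV / [P·(1+y)²] = 927.0346 / (78.6925 × 1.193556) = 9.87006.

9.87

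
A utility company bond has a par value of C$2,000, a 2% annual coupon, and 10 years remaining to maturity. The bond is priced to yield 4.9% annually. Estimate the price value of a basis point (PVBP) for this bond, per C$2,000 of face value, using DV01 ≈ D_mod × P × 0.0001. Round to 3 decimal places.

C$1.333

Periodic yield y = 0.049.
  t   CF        PV=CF/(1+0.049)^t    t·PV
  1        40.00        38.1316        38.1316
  2        40.00        36.3504        72.7008
  3        40.00        34.6524       103.9572
  4        40.00        33.0338       132.1350
  5        40.00        31.4907       157.4536
  6        40.00        30.0197       180.1185
  7        40.00        28.6175       200.3224
  8        40.00        27.2807       218.2459
  9        40.00        26.0064       234.0578
  10    2,040.00     1,264.3732    12,643.7321
  Σ                  1,549.9564    13,980.8549
P = 1,549.9564; D_Mac = 9.02016 yrs; D_mod = 8.59882 yrs.
DV01 ≈ 8.59882 × 1,549.9564 × 0.0001 = 1.332779.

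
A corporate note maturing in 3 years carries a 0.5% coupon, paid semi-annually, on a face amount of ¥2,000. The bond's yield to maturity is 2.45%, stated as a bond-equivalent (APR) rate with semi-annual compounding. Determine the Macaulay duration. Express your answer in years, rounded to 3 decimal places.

2.981 years

Periodic yield y = 0.01225. Discount each cash flow and weight by its period:
  t   CF        PV=CF/(1+0.01225)^t    t·PV
  1         5.00         4.9395         4.9395
  2         5.00         4.8797         9.7594
  3         5.00         4.8207        14.4620
  4         5.00         4.7623        19.0493
  5         5.00         4.7047        23.5235
  6     2,005.00     1,863.7500    11,182.5002
  Σ                  1,887.8569    11,254.2339
Price P = Σ PV = 1,887.8569.
Macaulay duration = Σ(t·PV) / P = 11,254.2339 / 1,887.8569 = 5.96138 half-year periods.
In years: 5.96138 / 2 = 2.98069 years.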